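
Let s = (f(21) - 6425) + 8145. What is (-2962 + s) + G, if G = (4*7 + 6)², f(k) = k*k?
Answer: 355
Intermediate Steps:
f(k) = k²
G = 1156 (G = (28 + 6)² = 34² = 1156)
s = 2161 (s = (21² - 6425) + 8145 = (441 - 6425) + 8145 = -5984 + 8145 = 2161)
(-2962 + s) + G = (-2962 + 2161) + 1156 = -801 + 1156 = 355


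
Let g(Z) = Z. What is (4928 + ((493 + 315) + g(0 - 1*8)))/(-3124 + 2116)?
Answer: -358/63 ≈ -5.6825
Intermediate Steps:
(4928 + ((493 + 315) + g(0 - 1*8)))/(-3124 + 2116) = (4928 + ((493 + 315) + (0 - 1*8)))/(-3124 + 2116) = (4928 + (808 + (0 - 8)))/(-1008) = (4928 + (808 - 8))*(-1/1008) = (4928 + 800)*(-1/1008) = 5728*(-1/1008) = -358/63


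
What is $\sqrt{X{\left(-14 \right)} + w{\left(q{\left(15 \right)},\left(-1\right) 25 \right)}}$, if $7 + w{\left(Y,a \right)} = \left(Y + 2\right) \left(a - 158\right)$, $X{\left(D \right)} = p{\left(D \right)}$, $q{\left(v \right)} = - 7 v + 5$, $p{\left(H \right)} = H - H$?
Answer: $\sqrt{17927} \approx 133.89$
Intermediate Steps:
$p{\left(H \right)} = 0$
$q{\left(v \right)} = 5 - 7 v$
$X{\left(D \right)} = 0$
$w{\left(Y,a \right)} = -7 + \left(-158 + a\right) \left(2 + Y\right)$ ($w{\left(Y,a \right)} = -7 + \left(Y + 2\right) \left(a - 158\right) = -7 + \left(2 + Y\right) \left(-158 + a\right) = -7 + \left(-158 + a\right) \left(2 + Y\right)$)
$\sqrt{X{\left(-14 \right)} + w{\left(q{\left(15 \right)},\left(-1\right) 25 \right)}} = \sqrt{0 - \left(323 + 158 \left(5 - 105\right) - \left(5 - 105\right) \left(\left(-1\right) 25\right) - \left(-2\right) 25\right)} = \sqrt{0 + \left(-323 - 158 \left(5 - 105\right) + 2 \left(-25\right) + \left(5 - 105\right) \left(-25\right)\right)} = \sqrt{0 - -17927} = \sqrt{0 + \left(-323 + 15800 - 50 + 2500\right)} = \sqrt{0 + 17927} = \sqrt{17927}$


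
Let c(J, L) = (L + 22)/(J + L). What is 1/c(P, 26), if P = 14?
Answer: ⅚ ≈ 0.83333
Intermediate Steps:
c(J, L) = (22 + L)/(J + L)
1/c(P, 26) = 1/((22 + 26)/(14 + 26)) = 1/(48/40) = 1/((1/40)*48) = 1/(6/5) = ⅚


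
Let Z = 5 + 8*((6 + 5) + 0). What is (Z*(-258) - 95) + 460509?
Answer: 436420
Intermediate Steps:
Z = 93 (Z = 5 + 8*(11 + 0) = 5 + 8*11 = 5 + 88 = 93)
(Z*(-258) - 95) + 460509 = (93*(-258) - 95) + 460509 = (-23994 - 95) + 460509 = -24089 + 460509 = 436420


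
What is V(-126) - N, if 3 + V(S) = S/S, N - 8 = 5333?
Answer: -5343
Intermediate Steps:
N = 5341 (N = 8 + 5333 = 5341)
V(S) = -2 (V(S) = -3 + S/S = -3 + 1 = -2)
V(-126) - N = -2 - 1*5341 = -2 - 5341 = -5343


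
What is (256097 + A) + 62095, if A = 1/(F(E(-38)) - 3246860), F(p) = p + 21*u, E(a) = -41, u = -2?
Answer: 1033151287055/3246943 ≈ 3.1819e+5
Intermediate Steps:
F(p) = -42 + p (F(p) = p + 21*(-2) = p - 42 = -42 + p)
A = -1/3246943 (A = 1/((-42 - 41) - 3246860) = 1/(-83 - 3246860) = 1/(-3246943) = -1/3246943 ≈ -3.0798e-7)
(256097 + A) + 62095 = (256097 - 1/3246943) + 62095 = 831532361470/3246943 + 62095 = 1033151287055/3246943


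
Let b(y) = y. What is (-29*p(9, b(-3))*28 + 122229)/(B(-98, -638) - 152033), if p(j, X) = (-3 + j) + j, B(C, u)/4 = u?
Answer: -110049/154585 ≈ -0.71190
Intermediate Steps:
B(C, u) = 4*u
p(j, X) = -3 + 2*j
(-29*p(9, b(-3))*28 + 122229)/(B(-98, -638) - 152033) = (-29*(-3 + 2*9)*28 + 122229)/(4*(-638) - 152033) = (-29*(-3 + 18)*28 + 122229)/(-2552 - 152033) = (-29*15*28 + 122229)/(-154585) = (-435*28 + 122229)*(-1/154585) = (-12180 + 122229)*(-1/154585) = 110049*(-1/154585) = -110049/154585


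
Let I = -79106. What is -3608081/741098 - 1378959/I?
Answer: 184130725349/14656324597 ≈ 12.563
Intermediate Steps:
-3608081/741098 - 1378959/I = -3608081/741098 - 1378959/(-79106) = -3608081*1/741098 - 1378959*(-1/79106) = -3608081/741098 + 1378959/79106 = 184130725349/14656324597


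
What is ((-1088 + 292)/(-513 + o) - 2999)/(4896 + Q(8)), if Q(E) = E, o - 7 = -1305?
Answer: -5430393/8881144 ≈ -0.61145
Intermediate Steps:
o = -1298 (o = 7 - 1305 = -1298)
((-1088 + 292)/(-513 + o) - 2999)/(4896 + Q(8)) = ((-1088 + 292)/(-513 - 1298) - 2999)/(4896 + 8) = (-796/(-1811) - 2999)/4904 = (-796*(-1/1811) - 2999)*(1/4904) = (796/1811 - 2999)*(1/4904) = -5430393/1811*1/4904 = -5430393/8881144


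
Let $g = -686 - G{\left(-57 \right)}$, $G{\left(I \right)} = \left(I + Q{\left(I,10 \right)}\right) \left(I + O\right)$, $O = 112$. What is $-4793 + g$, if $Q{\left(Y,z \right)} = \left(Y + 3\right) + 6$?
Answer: $296$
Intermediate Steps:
$Q{\left(Y,z \right)} = 9 + Y$ ($Q{\left(Y,z \right)} = \left(3 + Y\right) + 6 = 9 + Y$)
$G{\left(I \right)} = \left(9 + 2 I\right) \left(112 + I\right)$ ($G{\left(I \right)} = \left(I + \left(9 + I\right)\right) \left(I + 112\right) = \left(9 + 2 I\right) \left(112 + I\right)$)
$g = 5089$ ($g = -686 - \left(1008 + 2 \left(-57\right)^{2} + 233 \left(-57\right)\right) = -686 - \left(1008 + 2 \cdot 3249 - 13281\right) = -686 - \left(1008 + 6498 - 13281\right) = -686 - -5775 = -686 + 5775 = 5089$)
$-4793 + g = -4793 + 5089 = 296$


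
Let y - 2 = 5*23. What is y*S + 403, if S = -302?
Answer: -34931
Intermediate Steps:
y = 117 (y = 2 + 5*23 = 2 + 115 = 117)
y*S + 403 = 117*(-302) + 403 = -35334 + 403 = -34931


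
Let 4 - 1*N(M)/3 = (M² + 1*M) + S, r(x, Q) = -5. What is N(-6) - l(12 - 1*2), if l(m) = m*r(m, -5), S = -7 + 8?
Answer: -31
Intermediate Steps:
S = 1
N(M) = 9 - 3*M - 3*M² (N(M) = 12 - 3*((M² + 1*M) + 1) = 12 - 3*((M² + M) + 1) = 12 - 3*((M + M²) + 1) = 12 - 3*(1 + M + M²) = 12 + (-3 - 3*M - 3*M²) = 9 - 3*M - 3*M²)
l(m) = -5*m (l(m) = m*(-5) = -5*m)
N(-6) - l(12 - 1*2) = (9 - 3*(-6) - 3*(-6)²) - (-5)*(12 - 1*2) = (9 + 18 - 3*36) - (-5)*(12 - 2) = (9 + 18 - 108) - (-5)*10 = -81 - 1*(-50) = -81 + 50 = -31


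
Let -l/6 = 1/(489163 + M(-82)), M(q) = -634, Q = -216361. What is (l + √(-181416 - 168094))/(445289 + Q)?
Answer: -1/18639661152 + I*√349510/228928 ≈ -5.3649e-11 + 0.0025824*I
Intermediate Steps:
l = -2/162843 (l = -6/(489163 - 634) = -6/488529 = -6*1/488529 = -2/162843 ≈ -1.2282e-5)
(l + √(-181416 - 168094))/(445289 + Q) = (-2/162843 + √(-181416 - 168094))/(445289 - 216361) = (-2/162843 + √(-349510))/228928 = (-2/162843 + I*√349510)*(1/228928) = -1/18639661152 + I*√349510/228928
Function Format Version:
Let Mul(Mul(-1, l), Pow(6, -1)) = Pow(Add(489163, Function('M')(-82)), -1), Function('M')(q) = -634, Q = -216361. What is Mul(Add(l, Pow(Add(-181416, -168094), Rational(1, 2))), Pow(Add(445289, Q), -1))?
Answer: Add(Rational(-1, 18639661152), Mul(Rational(1, 228928), I, Pow(349510, Rational(1, 2)))) ≈ Add(-5.3649e-11, Mul(0.0025824, I))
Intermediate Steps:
l = Rational(-2, 162843) (l = Mul(-6, Pow(Add(489163, -634), -1)) = Mul(-6, Pow(488529, -1)) = Mul(-6, Rational(1, 488529)) = Rational(-2, 162843) ≈ -1.2282e-5)
Mul(Add(l, Pow(Add(-181416, -168094), Rational(1, 2))), Pow(Add(445289, Q), -1)) = Mul(Add(Rational(-2, 162843), Pow(Add(-181416, -168094), Rational(1, 2))), Pow(Add(445289, -216361), -1)) = Mul(Add(Rational(-2, 162843), Pow(-349510, Rational(1, 2))), Pow(228928, -1)) = Mul(Add(Rational(-2, 162843), Mul(I, Pow(349510, Rational(1, 2)))), Rational(1, 228928)) = Add(Rational(-1, 18639661152), Mul(Rational(1, 228928), I, Pow(349510, Rational(1, 2))))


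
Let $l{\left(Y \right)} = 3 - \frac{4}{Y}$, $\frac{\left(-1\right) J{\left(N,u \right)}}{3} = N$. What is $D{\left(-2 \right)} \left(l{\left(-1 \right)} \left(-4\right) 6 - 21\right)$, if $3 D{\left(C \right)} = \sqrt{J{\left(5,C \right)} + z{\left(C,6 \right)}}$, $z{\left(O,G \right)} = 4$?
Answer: $- 63 i \sqrt{11} \approx - 208.95 i$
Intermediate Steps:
$J{\left(N,u \right)} = - 3 N$
$l{\left(Y \right)} = 3 - \frac{4}{Y}$
$D{\left(C \right)} = \frac{i \sqrt{11}}{3}$ ($D{\left(C \right)} = \frac{\sqrt{\left(-3\right) 5 + 4}}{3} = \frac{\sqrt{-15 + 4}}{3} = \frac{\sqrt{-11}}{3} = \frac{i \sqrt{11}}{3}$)
$D{\left(-2 \right)} \left(l{\left(-1 \right)} \left(-4\right) 6 - 21\right) = \frac{i \sqrt{11}}{3} \left(\left(3 - \frac{4}{-1}\right) \left(-4\right) 6 - 21\right) = \frac{i \sqrt{11}}{3} \left(\left(3 - -4\right) \left(-4\right) 6 - 21\right) = \frac{i \sqrt{11}}{3} \left(\left(3 + 4\right) \left(-4\right) 6 - 21\right) = \frac{i \sqrt{11}}{3} \left(7 \left(-4\right) 6 - 21\right) = \frac{i \sqrt{11}}{3} \left(\left(-28\right) 6 - 21\right) = \frac{i \sqrt{11}}{3} \left(-168 - 21\right) = \frac{i \sqrt{11}}{3} \left(-189\right) = - 63 i \sqrt{11}$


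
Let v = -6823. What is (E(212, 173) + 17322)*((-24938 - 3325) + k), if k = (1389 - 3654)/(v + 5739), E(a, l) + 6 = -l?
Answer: -525172839261/1084 ≈ -4.8448e+8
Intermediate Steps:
E(a, l) = -6 - l
k = 2265/1084 (k = (1389 - 3654)/(-6823 + 5739) = -2265/(-1084) = -2265*(-1/1084) = 2265/1084 ≈ 2.0895)
(E(212, 173) + 17322)*((-24938 - 3325) + k) = ((-6 - 1*173) + 17322)*((-24938 - 3325) + 2265/1084) = ((-6 - 173) + 17322)*(-28263 + 2265/1084) = (-179 + 17322)*(-30634827/1084) = 17143*(-30634827/1084) = -525172839261/1084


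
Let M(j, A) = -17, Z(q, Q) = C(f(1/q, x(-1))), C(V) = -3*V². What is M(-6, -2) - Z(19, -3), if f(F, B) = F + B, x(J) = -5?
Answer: 20371/361 ≈ 56.429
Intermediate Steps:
f(F, B) = B + F
Z(q, Q) = -3*(-5 + 1/q)²
M(-6, -2) - Z(19, -3) = -17 - (-3)*(-1 + 5*19)²/19² = -17 - (-3)*(-1 + 95)²/361 = -17 - (-3)*94²/361 = -17 - (-3)*8836/361 = -17 - 1*(-26508/361) = -17 + 26508/361 = 20371/361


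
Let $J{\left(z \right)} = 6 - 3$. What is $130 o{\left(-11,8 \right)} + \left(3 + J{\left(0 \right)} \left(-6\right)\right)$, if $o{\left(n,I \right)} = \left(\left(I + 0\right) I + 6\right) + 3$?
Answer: $9475$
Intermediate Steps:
$J{\left(z \right)} = 3$ ($J{\left(z \right)} = 6 - 3 = 3$)
$o{\left(n,I \right)} = 9 + I^{2}$ ($o{\left(n,I \right)} = \left(I I + 6\right) + 3 = \left(I^{2} + 6\right) + 3 = \left(6 + I^{2}\right) + 3 = 9 + I^{2}$)
$130 o{\left(-11,8 \right)} + \left(3 + J{\left(0 \right)} \left(-6\right)\right) = 130 \left(9 + 8^{2}\right) + \left(3 + 3 \left(-6\right)\right) = 130 \left(9 + 64\right) + \left(3 - 18\right) = 130 \cdot 73 - 15 = 9490 - 15 = 9475$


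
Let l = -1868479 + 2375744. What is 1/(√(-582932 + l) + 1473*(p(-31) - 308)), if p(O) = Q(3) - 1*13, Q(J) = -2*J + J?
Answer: -477252/227769547171 - I*√75667/227769547171 ≈ -2.0953e-6 - 1.2077e-9*I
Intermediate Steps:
Q(J) = -J
p(O) = -16 (p(O) = -1*3 - 1*13 = -3 - 13 = -16)
l = 507265
1/(√(-582932 + l) + 1473*(p(-31) - 308)) = 1/(√(-582932 + 507265) + 1473*(-16 - 308)) = 1/(√(-75667) + 1473*(-324)) = 1/(I*√75667 - 477252) = 1/(-477252 + I*√75667)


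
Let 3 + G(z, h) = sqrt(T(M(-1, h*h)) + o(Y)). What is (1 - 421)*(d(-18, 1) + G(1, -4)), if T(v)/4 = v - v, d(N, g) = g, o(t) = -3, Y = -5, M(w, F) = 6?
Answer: 840 - 420*I*sqrt(3) ≈ 840.0 - 727.46*I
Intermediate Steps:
T(v) = 0 (T(v) = 4*(v - v) = 4*0 = 0)
G(z, h) = -3 + I*sqrt(3) (G(z, h) = -3 + sqrt(0 - 3) = -3 + sqrt(-3) = -3 + I*sqrt(3))
(1 - 421)*(d(-18, 1) + G(1, -4)) = (1 - 421)*(1 + (-3 + I*sqrt(3))) = -420*(-2 + I*sqrt(3)) = 840 - 420*I*sqrt(3)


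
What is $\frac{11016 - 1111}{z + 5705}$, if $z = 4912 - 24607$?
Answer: $- \frac{1981}{2798} \approx -0.70801$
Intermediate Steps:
$z = -19695$ ($z = 4912 - 24607 = -19695$)
$\frac{11016 - 1111}{z + 5705} = \frac{11016 - 1111}{-19695 + 5705} = \frac{9905}{-13990} = 9905 \left(- \frac{1}{13990}\right) = - \frac{1981}{2798}$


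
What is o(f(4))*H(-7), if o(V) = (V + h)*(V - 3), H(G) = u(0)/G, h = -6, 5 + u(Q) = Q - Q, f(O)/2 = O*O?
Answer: 3770/7 ≈ 538.57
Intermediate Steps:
f(O) = 2*O**2 (f(O) = 2*(O*O) = 2*O**2)
u(Q) = -5 (u(Q) = -5 + (Q - Q) = -5 + 0 = -5)
H(G) = -5/G
o(V) = (-6 + V)*(-3 + V) (o(V) = (V - 6)*(V - 3) = (-6 + V)*(-3 + V))
o(f(4))*H(-7) = (18 + (2*4**2)**2 - 18*4**2)*(-5/(-7)) = (18 + (2*16)**2 - 18*16)*(-5*(-1/7)) = (18 + 32**2 - 9*32)*(5/7) = (18 + 1024 - 288)*(5/7) = 754*(5/7) = 3770/7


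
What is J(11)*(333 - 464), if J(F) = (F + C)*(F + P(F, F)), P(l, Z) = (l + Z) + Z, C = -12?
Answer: 5764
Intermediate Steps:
P(l, Z) = l + 2*Z (P(l, Z) = (Z + l) + Z = l + 2*Z)
J(F) = 4*F*(-12 + F) (J(F) = (F - 12)*(F + (F + 2*F)) = (-12 + F)*(F + 3*F) = (-12 + F)*(4*F) = 4*F*(-12 + F))
J(11)*(333 - 464) = (4*11*(-12 + 11))*(333 - 464) = (4*11*(-1))*(-131) = -44*(-131) = 5764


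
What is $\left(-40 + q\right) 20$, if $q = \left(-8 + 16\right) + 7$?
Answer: $-500$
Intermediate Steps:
$q = 15$ ($q = 8 + 7 = 15$)
$\left(-40 + q\right) 20 = \left(-40 + 15\right) 20 = \left(-25\right) 20 = -500$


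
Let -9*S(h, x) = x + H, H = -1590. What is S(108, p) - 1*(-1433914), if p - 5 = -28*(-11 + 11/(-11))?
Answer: 12906475/9 ≈ 1.4341e+6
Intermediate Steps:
p = 341 (p = 5 - 28*(-11 + 11/(-11)) = 5 - 28*(-11 + 11*(-1/11)) = 5 - 28*(-11 - 1) = 5 - 28*(-12) = 5 + 336 = 341)
S(h, x) = 530/3 - x/9 (S(h, x) = -(x - 1590)/9 = -(-1590 + x)/9 = 530/3 - x/9)
S(108, p) - 1*(-1433914) = (530/3 - 1/9*341) - 1*(-1433914) = (530/3 - 341/9) + 1433914 = 1249/9 + 1433914 = 12906475/9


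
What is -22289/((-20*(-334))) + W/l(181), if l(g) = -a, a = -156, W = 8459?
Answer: 13257259/260520 ≈ 50.888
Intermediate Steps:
l(g) = 156 (l(g) = -1*(-156) = 156)
-22289/((-20*(-334))) + W/l(181) = -22289/((-20*(-334))) + 8459/156 = -22289/6680 + 8459*(1/156) = -22289*1/6680 + 8459/156 = -22289/6680 + 8459/156 = 13257259/260520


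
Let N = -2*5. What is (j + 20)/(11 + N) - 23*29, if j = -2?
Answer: -649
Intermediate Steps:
N = -10
(j + 20)/(11 + N) - 23*29 = (-2 + 20)/(11 - 10) - 23*29 = 18/1 - 667 = 18*1 - 667 = 18 - 667 = -649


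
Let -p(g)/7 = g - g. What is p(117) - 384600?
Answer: -384600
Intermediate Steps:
p(g) = 0 (p(g) = -7*(g - g) = -7*0 = 0)
p(117) - 384600 = 0 - 384600 = -384600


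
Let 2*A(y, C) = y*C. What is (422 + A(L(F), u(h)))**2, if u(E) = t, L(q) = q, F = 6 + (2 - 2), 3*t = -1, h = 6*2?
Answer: 177241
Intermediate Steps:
h = 12
t = -1/3 (t = (1/3)*(-1) = -1/3 ≈ -0.33333)
F = 6 (F = 6 + 0 = 6)
u(E) = -1/3
A(y, C) = C*y/2 (A(y, C) = (y*C)/2 = (C*y)/2 = C*y/2)
(422 + A(L(F), u(h)))**2 = (422 + (1/2)*(-1/3)*6)**2 = (422 - 1)**2 = 421**2 = 177241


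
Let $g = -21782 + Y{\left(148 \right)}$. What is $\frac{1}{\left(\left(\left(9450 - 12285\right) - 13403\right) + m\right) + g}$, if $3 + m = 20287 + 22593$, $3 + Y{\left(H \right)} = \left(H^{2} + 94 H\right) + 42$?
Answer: $\frac{1}{40712} \approx 2.4563 \cdot 10^{-5}$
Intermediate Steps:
$Y{\left(H \right)} = 39 + H^{2} + 94 H$ ($Y{\left(H \right)} = -3 + \left(\left(H^{2} + 94 H\right) + 42\right) = -3 + \left(42 + H^{2} + 94 H\right) = 39 + H^{2} + 94 H$)
$m = 42877$ ($m = -3 + \left(20287 + 22593\right) = -3 + 42880 = 42877$)
$g = 14073$ ($g = -21782 + \left(39 + 148^{2} + 94 \cdot 148\right) = -21782 + \left(39 + 21904 + 13912\right) = -21782 + 35855 = 14073$)
$\frac{1}{\left(\left(\left(9450 - 12285\right) - 13403\right) + m\right) + g} = \frac{1}{\left(\left(\left(9450 - 12285\right) - 13403\right) + 42877\right) + 14073} = \frac{1}{\left(\left(-2835 - 13403\right) + 42877\right) + 14073} = \frac{1}{\left(-16238 + 42877\right) + 14073} = \frac{1}{26639 + 14073} = \frac{1}{40712}$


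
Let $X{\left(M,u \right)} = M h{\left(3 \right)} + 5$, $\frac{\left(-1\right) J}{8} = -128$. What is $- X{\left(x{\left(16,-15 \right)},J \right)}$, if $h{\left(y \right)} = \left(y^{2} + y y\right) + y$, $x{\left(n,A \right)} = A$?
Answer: $310$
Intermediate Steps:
$J = 1024$ ($J = \left(-8\right) \left(-128\right) = 1024$)
$h{\left(y \right)} = y + 2 y^{2}$ ($h{\left(y \right)} = \left(y^{2} + y^{2}\right) + y = 2 y^{2} + y = y + 2 y^{2}$)
$X{\left(M,u \right)} = 5 + 21 M$ ($X{\left(M,u \right)} = M 3 \left(1 + 2 \cdot 3\right) + 5 = M 3 \left(1 + 6\right) + 5 = M 3 \cdot 7 + 5 = M 21 + 5 = 21 M + 5 = 5 + 21 M$)
$- X{\left(x{\left(16,-15 \right)},J \right)} = - (5 + 21 \left(-15\right)) = - (5 - 315) = \left(-1\right) \left(-310\right) = 310$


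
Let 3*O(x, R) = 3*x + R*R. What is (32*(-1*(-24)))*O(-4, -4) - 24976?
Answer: -23952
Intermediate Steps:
O(x, R) = x + R**2/3 (O(x, R) = (3*x + R*R)/3 = (3*x + R**2)/3 = (R**2 + 3*x)/3 = x + R**2/3)
(32*(-1*(-24)))*O(-4, -4) - 24976 = (32*(-1*(-24)))*(-4 + (1/3)*(-4)**2) - 24976 = (32*24)*(-4 + (1/3)*16) - 24976 = 768*(-4 + 16/3) - 24976 = 768*(4/3) - 24976 = 1024 - 24976 = -23952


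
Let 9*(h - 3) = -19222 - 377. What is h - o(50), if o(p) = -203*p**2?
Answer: 1515976/3 ≈ 5.0533e+5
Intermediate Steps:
h = -6524/3 (h = 3 + (-19222 - 377)/9 = 3 + (1/9)*(-19599) = 3 - 6533/3 = -6524/3 ≈ -2174.7)
h - o(50) = -6524/3 - (-203)*50**2 = -6524/3 - (-203)*2500 = -6524/3 - 1*(-507500) = -6524/3 + 507500 = 1515976/3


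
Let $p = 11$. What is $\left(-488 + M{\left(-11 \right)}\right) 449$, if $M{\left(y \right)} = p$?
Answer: $-214173$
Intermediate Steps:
$M{\left(y \right)} = 11$
$\left(-488 + M{\left(-11 \right)}\right) 449 = \left(-488 + 11\right) 449 = \left(-477\right) 449 = -214173$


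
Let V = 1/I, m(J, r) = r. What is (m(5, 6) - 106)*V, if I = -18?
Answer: 50/9 ≈ 5.5556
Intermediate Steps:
V = -1/18 (V = 1/(-18) = -1/18 ≈ -0.055556)
(m(5, 6) - 106)*V = (6 - 106)*(-1/18) = -100*(-1/18) = 50/9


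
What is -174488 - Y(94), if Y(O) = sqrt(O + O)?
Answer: -174488 - 2*sqrt(47) ≈ -1.7450e+5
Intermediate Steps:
Y(O) = sqrt(2)*sqrt(O) (Y(O) = sqrt(2*O) = sqrt(2)*sqrt(O))
-174488 - Y(94) = -174488 - sqrt(2)*sqrt(94) = -174488 - 2*sqrt(47)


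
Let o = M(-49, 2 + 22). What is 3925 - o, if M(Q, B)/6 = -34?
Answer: 4129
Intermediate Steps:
M(Q, B) = -204 (M(Q, B) = 6*(-34) = -204)
o = -204
3925 - o = 3925 - 1*(-204) = 3925 + 204 = 4129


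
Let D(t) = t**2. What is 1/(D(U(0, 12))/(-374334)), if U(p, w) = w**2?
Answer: -62389/3456 ≈ -18.052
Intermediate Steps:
1/(D(U(0, 12))/(-374334)) = 1/((12**2)**2/(-374334)) = 1/(144**2*(-1/374334)) = 1/(20736*(-1/374334)) = 1/(-3456/62389) = -62389/3456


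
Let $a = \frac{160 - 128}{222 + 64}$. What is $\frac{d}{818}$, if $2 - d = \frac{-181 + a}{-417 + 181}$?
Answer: $\frac{41629}{27605864} \approx 0.001508$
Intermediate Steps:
$a = \frac{16}{143}$ ($a = \frac{32}{286} = 32 \cdot \frac{1}{286} = \frac{16}{143} \approx 0.11189$)
$d = \frac{41629}{33748}$ ($d = 2 - \frac{-181 + \frac{16}{143}}{-417 + 181} = 2 - - \frac{25867}{143 \left(-236\right)} = 2 - \left(- \frac{25867}{143}\right) \left(- \frac{1}{236}\right) = 2 - \frac{25867}{33748} = \frac{41629}{33748} \approx 1.2335$)
$\frac{d}{818} = \frac{41629}{33748 \cdot 818} = \frac{41629}{33748} \cdot \frac{1}{818} = \frac{41629}{27605864}$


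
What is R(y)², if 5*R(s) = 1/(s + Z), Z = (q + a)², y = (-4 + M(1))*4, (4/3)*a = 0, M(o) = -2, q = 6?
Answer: 1/3600 ≈ 0.00027778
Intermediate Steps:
a = 0 (a = (¾)*0 = 0)
y = -24 (y = (-4 - 2)*4 = -6*4 = -24)
Z = 36 (Z = (6 + 0)² = 6² = 36)
R(s) = 1/(5*(36 + s)) (R(s) = 1/(5*(s + 36)) = 1/(5*(36 + s)))
R(y)² = (1/(5*(36 - 24)))² = ((⅕)/12)² = ((⅕)*(1/12))² = (1/60)² = 1/3600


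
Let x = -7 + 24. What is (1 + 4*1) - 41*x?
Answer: -692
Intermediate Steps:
x = 17
(1 + 4*1) - 41*x = (1 + 4*1) - 41*17 = (1 + 4) - 697 = 5 - 697 = -692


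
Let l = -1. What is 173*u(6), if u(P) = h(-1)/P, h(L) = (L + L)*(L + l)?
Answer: 346/3 ≈ 115.33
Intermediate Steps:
h(L) = 2*L*(-1 + L) (h(L) = (L + L)*(L - 1) = (2*L)*(-1 + L) = 2*L*(-1 + L))
u(P) = 4/P (u(P) = (2*(-1)*(-1 - 1))/P = (2*(-1)*(-2))/P = 4/P)
173*u(6) = 173*(4/6) = 173*(4*(⅙)) = 173*(⅔) = 346/3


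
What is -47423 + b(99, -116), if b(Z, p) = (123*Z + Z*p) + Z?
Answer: -46631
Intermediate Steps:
b(Z, p) = 124*Z + Z*p
-47423 + b(99, -116) = -47423 + 99*(124 - 116) = -47423 + 99*8 = -47423 + 792 = -46631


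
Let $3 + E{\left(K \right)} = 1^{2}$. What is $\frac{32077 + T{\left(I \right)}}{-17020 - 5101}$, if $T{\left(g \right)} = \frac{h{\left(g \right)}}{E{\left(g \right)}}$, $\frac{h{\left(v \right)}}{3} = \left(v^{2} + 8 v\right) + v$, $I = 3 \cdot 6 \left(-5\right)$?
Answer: $- \frac{1922}{2011} \approx -0.95574$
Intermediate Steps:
$I = -90$ ($I = 18 \left(-5\right) = -90$)
$h{\left(v \right)} = 3 v^{2} + 27 v$ ($h{\left(v \right)} = 3 \left(\left(v^{2} + 8 v\right) + v\right) = 3 \left(v^{2} + 9 v\right) = 3 v^{2} + 27 v$)
$E{\left(K \right)} = -2$ ($E{\left(K \right)} = -3 + 1^{2} = -3 + 1 = -2$)
$T{\left(g \right)} = - \frac{3 g \left(9 + g\right)}{2}$ ($T{\left(g \right)} = \frac{3 g \left(9 + g\right)}{-2} = 3 g \left(9 + g\right) \left(- \frac{1}{2}\right) = - \frac{3 g \left(9 + g\right)}{2}$)
$\frac{32077 + T{\left(I \right)}}{-17020 - 5101} = \frac{32077 - - 135 \left(9 - 90\right)}{-17020 - 5101} = \frac{32077 - \left(-135\right) \left(-81\right)}{-22121} = \left(32077 - 10935\right) \left(- \frac{1}{22121}\right) = 21142 \left(- \frac{1}{22121}\right) = - \frac{1922}{2011}$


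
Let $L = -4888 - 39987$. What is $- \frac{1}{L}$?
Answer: $\frac{1}{44875} \approx 2.2284 \cdot 10^{-5}$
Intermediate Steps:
$L = -44875$
$- \frac{1}{L} = - \frac{1}{-44875} = \left(-1\right) \left(- \frac{1}{44875}\right) = \frac{1}{44875}$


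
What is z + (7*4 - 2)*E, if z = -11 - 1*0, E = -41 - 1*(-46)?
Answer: 119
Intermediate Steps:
E = 5 (E = -41 + 46 = 5)
z = -11 (z = -11 + 0 = -11)
z + (7*4 - 2)*E = -11 + (7*4 - 2)*5 = -11 + (28 - 2)*5 = -11 + 26*5 = -11 + 130 = 119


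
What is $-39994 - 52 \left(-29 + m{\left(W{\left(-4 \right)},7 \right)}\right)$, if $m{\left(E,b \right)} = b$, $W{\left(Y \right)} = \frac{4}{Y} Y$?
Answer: $-38850$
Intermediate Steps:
$W{\left(Y \right)} = 4$
$-39994 - 52 \left(-29 + m{\left(W{\left(-4 \right)},7 \right)}\right) = -39994 - 52 \left(-29 + 7\right) = -39994 - 52 \left(-22\right) = -39994 - -1144 = -39994 + 1144 = -38850$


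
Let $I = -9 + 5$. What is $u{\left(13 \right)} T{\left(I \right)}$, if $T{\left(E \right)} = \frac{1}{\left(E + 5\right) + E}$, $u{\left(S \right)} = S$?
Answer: $- \frac{13}{3} \approx -4.3333$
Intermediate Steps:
$I = -4$
$T{\left(E \right)} = \frac{1}{5 + 2 E}$ ($T{\left(E \right)} = \frac{1}{\left(5 + E\right) + E} = \frac{1}{5 + 2 E}$)
$u{\left(13 \right)} T{\left(I \right)} = \frac{13}{5 + 2 \left(-4\right)} = \frac{13}{5 - 8} = \frac{13}{-3} = 13 \left(- \frac{1}{3}\right) = - \frac{13}{3}$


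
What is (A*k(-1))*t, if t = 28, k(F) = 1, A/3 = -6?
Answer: -504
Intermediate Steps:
A = -18 (A = 3*(-6) = -18)
(A*k(-1))*t = -18*1*28 = -18*28 = -504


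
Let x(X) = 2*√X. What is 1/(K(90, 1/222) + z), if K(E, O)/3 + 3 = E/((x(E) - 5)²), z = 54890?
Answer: 246364967/13520983952041 - 648*√10/13520983952041 ≈ 1.8221e-5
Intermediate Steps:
K(E, O) = -9 + 3*E/(-5 + 2*√E)² (K(E, O) = -9 + 3*(E/((2*√E - 5)²)) = -9 + 3*(E/((-5 + 2*√E)²)) = -9 + 3*(E/(-5 + 2*√E)²) = -9 + 3*E/(-5 + 2*√E)²)
1/(K(90, 1/222) + z) = 1/(3*(-75 - 11*90 + 60*√90)/(25 - 60*√10 + 4*90) + 54890) = 1/(3*(-75 - 990 + 60*(3*√10))/(25 - 60*√10 + 360) + 54890) = 1/(3*(-75 - 990 + 180*√10)/(25 - 60*√10 + 360) + 54890) = 1/(3*(-1065 + 180*√10)/(385 - 60*√10) + 54890) = 1/(54890 + 3*(-1065 + 180*√10)/(385 - 60*√10))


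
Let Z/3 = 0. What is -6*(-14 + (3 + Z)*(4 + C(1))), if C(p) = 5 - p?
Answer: -60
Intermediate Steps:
Z = 0 (Z = 3*0 = 0)
-6*(-14 + (3 + Z)*(4 + C(1))) = -6*(-14 + (3 + 0)*(4 + (5 - 1*1))) = -6*(-14 + 3*(4 + (5 - 1))) = -6*(-14 + 3*(4 + 4)) = -6*(-14 + 3*8) = -6*(-14 + 24) = -6*10 = -60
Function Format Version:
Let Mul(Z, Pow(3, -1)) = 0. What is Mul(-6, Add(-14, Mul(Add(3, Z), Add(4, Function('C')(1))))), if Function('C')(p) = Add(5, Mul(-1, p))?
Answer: -60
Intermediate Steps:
Z = 0 (Z = Mul(3, 0) = 0)
Mul(-6, Add(-14, Mul(Add(3, Z), Add(4, Function('C')(1))))) = Mul(-6, Add(-14, Mul(Add(3, 0), Add(4, Add(5, Mul(-1, 1)))))) = Mul(-6, Add(-14, Mul(3, Add(4, Add(5, -1))))) = Mul(-6, Add(-14, Mul(3, Add(4, 4)))) = Mul(-6, Add(-14, Mul(3, 8))) = Mul(-6, Add(-14, 24)) = Mul(-6, 10) = -60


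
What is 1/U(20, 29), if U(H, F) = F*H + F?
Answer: 1/609 ≈ 0.0016420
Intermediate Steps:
U(H, F) = F + F*H
1/U(20, 29) = 1/(29*(1 + 20)) = 1/(29*21) = 1/609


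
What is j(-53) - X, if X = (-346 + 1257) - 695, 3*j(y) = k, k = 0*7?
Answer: -216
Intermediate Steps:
k = 0
j(y) = 0 (j(y) = (⅓)*0 = 0)
X = 216 (X = 911 - 695 = 216)
j(-53) - X = 0 - 1*216 = 0 - 216 = -216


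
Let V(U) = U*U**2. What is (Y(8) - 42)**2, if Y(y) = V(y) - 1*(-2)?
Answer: 222784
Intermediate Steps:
V(U) = U**3
Y(y) = 2 + y**3 (Y(y) = y**3 - 1*(-2) = y**3 + 2 = 2 + y**3)
(Y(8) - 42)**2 = ((2 + 8**3) - 42)**2 = ((2 + 512) - 42)**2 = (514 - 42)**2 = 472**2 = 222784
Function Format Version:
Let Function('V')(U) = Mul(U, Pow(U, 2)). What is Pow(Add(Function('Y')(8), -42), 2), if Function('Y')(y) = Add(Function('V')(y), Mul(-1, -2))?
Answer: 222784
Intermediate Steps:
Function('V')(U) = Pow(U, 3)
Function('Y')(y) = Add(2, Pow(y, 3)) (Function('Y')(y) = Add(Pow(y, 3), Mul(-1, -2)) = Add(Pow(y, 3), 2) = Add(2, Pow(y, 3)))
Pow(Add(Function('Y')(8), -42), 2) = Pow(Add(Add(2, Pow(8, 3)), -42), 2) = Pow(Add(Add(2, 512), -42), 2) = Pow(Add(514, -42), 2) = Pow(472, 2) = 222784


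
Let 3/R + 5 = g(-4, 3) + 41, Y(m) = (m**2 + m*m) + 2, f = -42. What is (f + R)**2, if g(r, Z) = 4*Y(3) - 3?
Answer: 22496049/12769 ≈ 1761.8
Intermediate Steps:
Y(m) = 2 + 2*m**2 (Y(m) = (m**2 + m**2) + 2 = 2*m**2 + 2 = 2 + 2*m**2)
g(r, Z) = 77 (g(r, Z) = 4*(2 + 2*3**2) - 3 = 4*(2 + 2*9) - 3 = 4*(2 + 18) - 3 = 4*20 - 3 = 80 - 3 = 77)
R = 3/113 (R = 3/(-5 + (77 + 41)) = 3/(-5 + 118) = 3/113 ≈ 0.026549)
(f + R)**2 = (-42 + 3/113)**2 = (-4743/113)**2 = 22496049/12769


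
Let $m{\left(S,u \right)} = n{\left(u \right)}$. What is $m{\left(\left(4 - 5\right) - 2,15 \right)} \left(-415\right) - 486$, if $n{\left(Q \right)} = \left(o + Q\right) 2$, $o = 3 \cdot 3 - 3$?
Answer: $-17916$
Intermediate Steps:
$o = 6$ ($o = 9 - 3 = 6$)
$n{\left(Q \right)} = 12 + 2 Q$ ($n{\left(Q \right)} = \left(6 + Q\right) 2 = 12 + 2 Q$)
$m{\left(S,u \right)} = 12 + 2 u$
$m{\left(\left(4 - 5\right) - 2,15 \right)} \left(-415\right) - 486 = \left(12 + 2 \cdot 15\right) \left(-415\right) - 486 = \left(12 + 30\right) \left(-415\right) - 486 = 42 \left(-415\right) - 486 = -17430 - 486 = -17916$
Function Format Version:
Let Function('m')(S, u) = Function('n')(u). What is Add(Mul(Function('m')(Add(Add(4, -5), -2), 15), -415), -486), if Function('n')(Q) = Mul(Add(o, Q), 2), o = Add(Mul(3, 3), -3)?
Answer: -17916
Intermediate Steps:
o = 6 (o = Add(9, -3) = 6)
Function('n')(Q) = Add(12, Mul(2, Q)) (Function('n')(Q) = Mul(Add(6, Q), 2) = Add(12, Mul(2, Q)))
Function('m')(S, u) = Add(12, Mul(2, u))
Add(Mul(Function('m')(Add(Add(4, -5), -2), 15), -415), -486) = Add(Mul(Add(12, Mul(2, 15)), -415), -486) = Add(Mul(Add(12, 30), -415), -486) = Add(Mul(42, -415), -486) = Add(-17430, -486) = -17916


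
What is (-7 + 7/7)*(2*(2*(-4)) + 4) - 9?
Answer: 63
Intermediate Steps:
(-7 + 7/7)*(2*(2*(-4)) + 4) - 9 = (-7 + 7*(⅐))*(2*(-8) + 4) - 9 = (-7 + 1)*(-16 + 4) - 9 = -6*(-12) - 9 = 72 - 9 = 63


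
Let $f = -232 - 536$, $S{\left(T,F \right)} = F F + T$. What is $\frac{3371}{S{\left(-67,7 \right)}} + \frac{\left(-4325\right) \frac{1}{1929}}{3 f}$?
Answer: $- \frac{832336027}{4444416} \approx -187.28$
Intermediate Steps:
$S{\left(T,F \right)} = T + F^{2}$ ($S{\left(T,F \right)} = F^{2} + T = T + F^{2}$)
$f = -768$
$\frac{3371}{S{\left(-67,7 \right)}} + \frac{\left(-4325\right) \frac{1}{1929}}{3 f} = \frac{3371}{-67 + 7^{2}} + \frac{\left(-4325\right) \frac{1}{1929}}{3 \left(-768\right)} = \frac{3371}{-67 + 49} + \frac{\left(-4325\right) \frac{1}{1929}}{-2304} = \frac{3371}{-18} - - \frac{4325}{4444416} = 3371 \left(- \frac{1}{18}\right) + \frac{4325}{4444416} = - \frac{3371}{18} + \frac{4325}{4444416} = - \frac{832336027}{4444416}$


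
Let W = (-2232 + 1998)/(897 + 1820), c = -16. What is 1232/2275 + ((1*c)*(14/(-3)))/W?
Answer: -7602848/8775 ≈ -866.42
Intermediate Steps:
W = -18/209 (W = -234/2717 = -234*1/2717 = -18/209 ≈ -0.086124)
1232/2275 + ((1*c)*(14/(-3)))/W = 1232/2275 + ((1*(-16))*(14/(-3)))/(-18/209) = 1232*(1/2275) - 224*(-1)/3*(-209/18) = 176/325 - 16*(-14/3)*(-209/18) = 176/325 + (224/3)*(-209/18) = 176/325 - 23408/27 = -7602848/8775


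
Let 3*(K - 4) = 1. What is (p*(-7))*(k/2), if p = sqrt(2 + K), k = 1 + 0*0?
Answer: -7*sqrt(57)/6 ≈ -8.8081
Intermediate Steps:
K = 13/3 (K = 4 + (1/3)*1 = 4 + 1/3 = 13/3 ≈ 4.3333)
k = 1 (k = 1 + 0 = 1)
p = sqrt(57)/3 (p = sqrt(2 + 13/3) = sqrt(19/3) = sqrt(57)/3 ≈ 2.5166)
(p*(-7))*(k/2) = ((sqrt(57)/3)*(-7))*(1/2) = (-7*sqrt(57)/3)*(1*(1/2)) = -7*sqrt(57)/3*(1/2) = -7*sqrt(57)/6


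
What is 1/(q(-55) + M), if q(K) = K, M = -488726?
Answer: -1/488781 ≈ -2.0459e-6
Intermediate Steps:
1/(q(-55) + M) = 1/(-55 - 488726) = 1/(-488781) = -1/488781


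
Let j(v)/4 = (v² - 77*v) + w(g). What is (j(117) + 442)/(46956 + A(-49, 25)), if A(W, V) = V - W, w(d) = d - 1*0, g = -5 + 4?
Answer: 9579/23515 ≈ 0.40736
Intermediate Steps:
g = -1
w(d) = d (w(d) = d + 0 = d)
j(v) = -4 - 308*v + 4*v² (j(v) = 4*((v² - 77*v) - 1) = 4*(-1 + v² - 77*v) = -4 - 308*v + 4*v²)
(j(117) + 442)/(46956 + A(-49, 25)) = ((-4 - 308*117 + 4*117²) + 442)/(46956 + (25 - 1*(-49))) = ((-4 - 36036 + 4*13689) + 442)/(46956 + (25 + 49)) = ((-4 - 36036 + 54756) + 442)/(46956 + 74) = (18716 + 442)/47030 = 19158*(1/47030) = 9579/23515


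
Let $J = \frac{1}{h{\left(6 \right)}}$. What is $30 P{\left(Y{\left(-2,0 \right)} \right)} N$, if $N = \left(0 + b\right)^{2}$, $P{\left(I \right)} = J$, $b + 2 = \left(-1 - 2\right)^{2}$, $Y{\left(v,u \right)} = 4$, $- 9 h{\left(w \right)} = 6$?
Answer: $-2205$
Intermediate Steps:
$h{\left(w \right)} = - \frac{2}{3}$ ($h{\left(w \right)} = \left(- \frac{1}{9}\right) 6 = - \frac{2}{3}$)
$b = 7$ ($b = -2 + \left(-1 - 2\right)^{2} = -2 + \left(-3\right)^{2} = -2 + 9 = 7$)
$J = - \frac{3}{2}$ ($J = \frac{1}{- \frac{2}{3}} = - \frac{3}{2} \approx -1.5$)
$P{\left(I \right)} = - \frac{3}{2}$
$N = 49$ ($N = \left(0 + 7\right)^{2} = 7^{2} = 49$)
$30 P{\left(Y{\left(-2,0 \right)} \right)} N = 30 \left(- \frac{3}{2}\right) 49 = \left(-45\right) 49 = -2205$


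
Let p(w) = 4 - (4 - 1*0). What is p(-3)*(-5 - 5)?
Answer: 0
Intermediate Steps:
p(w) = 0 (p(w) = 4 - (4 + 0) = 4 - 1*4 = 4 - 4 = 0)
p(-3)*(-5 - 5) = 0*(-5 - 5) = 0*(-10) = 0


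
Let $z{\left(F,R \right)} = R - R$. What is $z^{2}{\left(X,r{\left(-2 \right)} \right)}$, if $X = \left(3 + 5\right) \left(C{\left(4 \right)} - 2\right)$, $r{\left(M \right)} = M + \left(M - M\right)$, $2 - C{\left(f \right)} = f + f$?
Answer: $0$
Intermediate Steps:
$C{\left(f \right)} = 2 - 2 f$ ($C{\left(f \right)} = 2 - \left(f + f\right) = 2 - 2 f$)
$r{\left(M \right)} = M$ ($r{\left(M \right)} = M + 0 = M$)
$X = -64$ ($X = \left(3 + 5\right) \left(\left(2 - 8\right) - 2\right) = 8 \left(\left(2 - 8\right) - 2\right) = 8 \left(-6 - 2\right) = 8 \left(-8\right) = -64$)
$z{\left(F,R \right)} = 0$
$z^{2}{\left(X,r{\left(-2 \right)} \right)} = 0^{2} = 0$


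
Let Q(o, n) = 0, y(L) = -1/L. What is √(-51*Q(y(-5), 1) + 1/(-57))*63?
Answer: 21*I*√57/19 ≈ 8.3446*I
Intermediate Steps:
√(-51*Q(y(-5), 1) + 1/(-57))*63 = √(-51*0 + 1/(-57))*63 = √(0 - 1/57)*63 = √(-1/57)*63 = (I*√57/57)*63 = 21*I*√57/19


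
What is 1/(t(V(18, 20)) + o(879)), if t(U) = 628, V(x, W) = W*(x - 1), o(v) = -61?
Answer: 1/567 ≈ 0.0017637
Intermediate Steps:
V(x, W) = W*(-1 + x)
1/(t(V(18, 20)) + o(879)) = 1/(628 - 61) = 1/567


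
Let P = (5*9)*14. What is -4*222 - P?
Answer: -1518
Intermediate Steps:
P = 630 (P = 45*14 = 630)
-4*222 - P = -4*222 - 1*630 = -888 - 630 = -1518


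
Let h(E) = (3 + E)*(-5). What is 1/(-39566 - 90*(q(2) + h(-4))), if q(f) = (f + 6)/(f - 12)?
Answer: -1/39944 ≈ -2.5035e-5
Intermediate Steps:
q(f) = (6 + f)/(-12 + f)
h(E) = -15 - 5*E
1/(-39566 - 90*(q(2) + h(-4))) = 1/(-39566 - 90*((6 + 2)/(-12 + 2) + (-15 - 5*(-4)))) = 1/(-39566 - 90*(8/(-10) + (-15 + 20))) = 1/(-39566 - 90*(-⅒*8 + 5)) = 1/(-39566 - 90*(-⅘ + 5)) = 1/(-39566 - 90*21/5) = 1/(-39566 - 378) = 1/(-39944) = -1/39944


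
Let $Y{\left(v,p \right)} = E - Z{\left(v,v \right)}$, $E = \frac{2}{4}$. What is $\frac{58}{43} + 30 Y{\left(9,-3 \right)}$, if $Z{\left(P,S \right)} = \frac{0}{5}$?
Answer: $\frac{703}{43} \approx 16.349$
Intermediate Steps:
$Z{\left(P,S \right)} = 0$ ($Z{\left(P,S \right)} = 0 \cdot \frac{1}{5} = 0$)
$E = \frac{1}{2}$ ($E = 2 \cdot \frac{1}{4} = \frac{1}{2} \approx 0.5$)
$Y{\left(v,p \right)} = \frac{1}{2}$ ($Y{\left(v,p \right)} = \frac{1}{2} - 0 = \frac{1}{2} + 0 = \frac{1}{2}$)
$\frac{58}{43} + 30 Y{\left(9,-3 \right)} = \frac{58}{43} + 30 \cdot \frac{1}{2} = 58 \cdot \frac{1}{43} + 15 = \frac{58}{43} + 15 = \frac{703}{43}$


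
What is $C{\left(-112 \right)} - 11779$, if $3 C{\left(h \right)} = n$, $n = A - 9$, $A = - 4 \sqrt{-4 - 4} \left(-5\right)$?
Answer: $-11782 + \frac{40 i \sqrt{2}}{3} \approx -11782.0 + 18.856 i$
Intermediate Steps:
$A = 40 i \sqrt{2}$ ($A = - 4 \sqrt{-8} \left(-5\right) = - 4 \cdot 2 i \sqrt{2} \left(-5\right) = - 8 i \sqrt{2} \left(-5\right) = 40 i \sqrt{2} \approx 56.569 i$)
$n = -9 + 40 i \sqrt{2}$ ($n = 40 i \sqrt{2} - 9 = -9 + 40 i \sqrt{2} \approx -9.0 + 56.569 i$)
$C{\left(h \right)} = -3 + \frac{40 i \sqrt{2}}{3}$ ($C{\left(h \right)} = \frac{-9 + 40 i \sqrt{2}}{3} = -3 + \frac{40 i \sqrt{2}}{3}$)
$C{\left(-112 \right)} - 11779 = \left(-3 + \frac{40 i \sqrt{2}}{3}\right) - 11779 = -11782 + \frac{40 i \sqrt{2}}{3}$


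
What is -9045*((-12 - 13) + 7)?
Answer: 162810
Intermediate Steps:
-9045*((-12 - 13) + 7) = -9045*(-25 + 7) = -9045*(-18) = 162810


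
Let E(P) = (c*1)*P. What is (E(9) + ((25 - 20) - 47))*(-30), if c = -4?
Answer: 2340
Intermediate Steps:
E(P) = -4*P (E(P) = (-4*1)*P = -4*P)
(E(9) + ((25 - 20) - 47))*(-30) = (-4*9 + ((25 - 20) - 47))*(-30) = (-36 + (5 - 47))*(-30) = (-36 - 42)*(-30) = -78*(-30) = 2340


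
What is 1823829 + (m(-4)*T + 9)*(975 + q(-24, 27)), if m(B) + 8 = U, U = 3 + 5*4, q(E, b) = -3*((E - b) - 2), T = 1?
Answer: 1851045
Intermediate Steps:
q(E, b) = 6 - 3*E + 3*b (q(E, b) = -3*(-2 + E - b) = 6 - 3*E + 3*b)
U = 23 (U = 3 + 20 = 23)
m(B) = 15 (m(B) = -8 + 23 = 15)
1823829 + (m(-4)*T + 9)*(975 + q(-24, 27)) = 1823829 + (15*1 + 9)*(975 + (6 - 3*(-24) + 3*27)) = 1823829 + (15 + 9)*(975 + (6 + 72 + 81)) = 1823829 + 24*(975 + 159) = 1823829 + 24*1134 = 1823829 + 27216 = 1851045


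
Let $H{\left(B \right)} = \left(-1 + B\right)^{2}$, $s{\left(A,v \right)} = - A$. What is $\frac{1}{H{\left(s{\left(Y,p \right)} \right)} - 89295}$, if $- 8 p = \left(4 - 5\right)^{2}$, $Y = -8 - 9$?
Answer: $- \frac{1}{89039} \approx -1.1231 \cdot 10^{-5}$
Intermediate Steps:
$Y = -17$ ($Y = -8 - 9 = -17$)
$p = - \frac{1}{8}$ ($p = - \frac{\left(4 - 5\right)^{2}}{8} = - \frac{\left(-1\right)^{2}}{8} = \left(- \frac{1}{8}\right) 1 = - \frac{1}{8} \approx -0.125$)
$\frac{1}{H{\left(s{\left(Y,p \right)} \right)} - 89295} = \frac{1}{\left(-1 - -17\right)^{2} - 89295} = \frac{1}{\left(-1 + 17\right)^{2} - 89295} = \frac{1}{16^{2} - 89295} = \frac{1}{256 - 89295} = \frac{1}{-89039} = - \frac{1}{89039}$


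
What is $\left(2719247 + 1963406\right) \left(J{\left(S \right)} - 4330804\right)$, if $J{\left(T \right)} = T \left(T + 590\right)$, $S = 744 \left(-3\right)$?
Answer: $-3117991326580$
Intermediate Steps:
$S = -2232$
$J{\left(T \right)} = T \left(590 + T\right)$
$\left(2719247 + 1963406\right) \left(J{\left(S \right)} - 4330804\right) = \left(2719247 + 1963406\right) \left(- 2232 \left(590 - 2232\right) - 4330804\right) = 4682653 \left(\left(-2232\right) \left(-1642\right) - 4330804\right) = 4682653 \left(3664944 - 4330804\right) = 4682653 \left(-665860\right) = -3117991326580$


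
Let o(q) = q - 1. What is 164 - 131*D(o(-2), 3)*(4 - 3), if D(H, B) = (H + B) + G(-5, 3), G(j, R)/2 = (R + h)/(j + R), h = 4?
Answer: 1081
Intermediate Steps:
o(q) = -1 + q
G(j, R) = 2*(4 + R)/(R + j) (G(j, R) = 2*((R + 4)/(j + R)) = 2*((4 + R)/(R + j)) = 2*(4 + R)/(R + j))
D(H, B) = -7 + B + H (D(H, B) = (H + B) + 2*(4 + 3)/(3 - 5) = (B + H) + 2*7/(-2) = (B + H) + 2*(-1/2)*7 = (B + H) - 7 = -7 + B + H)
164 - 131*D(o(-2), 3)*(4 - 3) = 164 - 131*(-7 + 3 + (-1 - 2))*(4 - 3) = 164 - 131*(-7 + 3 - 3) = 164 - (-917) = 164 - 131*(-7) = 164 + 917 = 1081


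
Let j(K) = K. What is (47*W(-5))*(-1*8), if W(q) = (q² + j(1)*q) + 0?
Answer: -7520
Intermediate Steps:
W(q) = q + q² (W(q) = (q² + 1*q) + 0 = (q² + q) + 0 = (q + q²) + 0 = q + q²)
(47*W(-5))*(-1*8) = (47*(-5*(1 - 5)))*(-1*8) = (47*(-5*(-4)))*(-8) = (47*20)*(-8) = 940*(-8) = -7520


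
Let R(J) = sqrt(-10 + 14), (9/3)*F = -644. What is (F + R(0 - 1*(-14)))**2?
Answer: 407044/9 ≈ 45227.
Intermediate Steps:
F = -644/3 (F = (1/3)*(-644) = -644/3 ≈ -214.67)
R(J) = 2 (R(J) = sqrt(4) = 2)
(F + R(0 - 1*(-14)))**2 = (-644/3 + 2)**2 = (-638/3)**2 = 407044/9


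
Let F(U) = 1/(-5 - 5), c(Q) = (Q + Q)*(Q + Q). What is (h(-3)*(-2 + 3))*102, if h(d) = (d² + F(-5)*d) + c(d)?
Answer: 23103/5 ≈ 4620.6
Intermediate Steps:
c(Q) = 4*Q² (c(Q) = (2*Q)*(2*Q) = 4*Q²)
F(U) = -⅒ (F(U) = 1/(-10) = -⅒)
h(d) = 5*d² - d/10 (h(d) = (d² - d/10) + 4*d² = 5*d² - d/10)
(h(-3)*(-2 + 3))*102 = (((⅒)*(-3)*(-1 + 50*(-3)))*(-2 + 3))*102 = (((⅒)*(-3)*(-1 - 150))*1)*102 = (((⅒)*(-3)*(-151))*1)*102 = ((453/10)*1)*102 = (453/10)*102 = 23103/5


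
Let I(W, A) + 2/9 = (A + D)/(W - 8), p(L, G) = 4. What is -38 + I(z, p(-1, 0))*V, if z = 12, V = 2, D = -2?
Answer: -337/9 ≈ -37.444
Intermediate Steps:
I(W, A) = -2/9 + (-2 + A)/(-8 + W) (I(W, A) = -2/9 + (A - 2)/(W - 8) = -2/9 + (-2 + A)/(-8 + W))
-38 + I(z, p(-1, 0))*V = -38 + ((-2 - 2*12 + 9*4)/(9*(-8 + 12)))*2 = -38 + ((⅑)*(-2 - 24 + 36)/4)*2 = -38 + ((⅑)*(¼)*10)*2 = -38 + (5/18)*2 = -38 + 5/9 = -337/9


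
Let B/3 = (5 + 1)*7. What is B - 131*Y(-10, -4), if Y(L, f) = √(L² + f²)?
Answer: 126 - 262*√29 ≈ -1284.9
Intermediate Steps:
B = 126 (B = 3*((5 + 1)*7) = 3*(6*7) = 3*42 = 126)
B - 131*Y(-10, -4) = 126 - 131*√((-10)² + (-4)²) = 126 - 131*√(100 + 16) = 126 - 262*√29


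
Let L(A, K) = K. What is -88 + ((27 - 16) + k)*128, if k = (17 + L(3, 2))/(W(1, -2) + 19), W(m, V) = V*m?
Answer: 24872/17 ≈ 1463.1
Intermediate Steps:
k = 19/17 (k = (17 + 2)/(-2*1 + 19) = 19/(-2 + 19) = 19/17 ≈ 1.1176)
-88 + ((27 - 16) + k)*128 = -88 + ((27 - 16) + 19/17)*128 = -88 + (11 + 19/17)*128 = -88 + (206/17)*128 = -88 + 26368/17 = 24872/17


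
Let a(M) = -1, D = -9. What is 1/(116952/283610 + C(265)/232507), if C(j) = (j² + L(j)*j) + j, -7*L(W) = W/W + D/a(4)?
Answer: 230794585945/164767613224 ≈ 1.4007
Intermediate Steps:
L(W) = -10/7 (L(W) = -(W/W - 9/(-1))/7 = -(1 - 9*(-1))/7 = -(1 + 9)/7 = -⅐*10 = -10/7)
C(j) = j² - 3*j/7 (C(j) = (j² - 10*j/7) + j = j² - 3*j/7)
1/(116952/283610 + C(265)/232507) = 1/(116952/283610 + ((⅐)*265*(-3 + 7*265))/232507) = 1/(116952*(1/283610) + ((⅐)*265*(-3 + 1855))*(1/232507)) = 1/(58476/141805 + ((⅐)*265*1852)*(1/232507)) = 1/(58476/141805 + (490780/7)*(1/232507)) = 1/(58476/141805 + 490780/1627549) = 1/(164767613224/230794585945) = 230794585945/164767613224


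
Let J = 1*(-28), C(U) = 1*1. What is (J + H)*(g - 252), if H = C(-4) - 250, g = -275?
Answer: 145979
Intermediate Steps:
C(U) = 1
J = -28
H = -249 (H = 1 - 250 = -249)
(J + H)*(g - 252) = (-28 - 249)*(-275 - 252) = -277*(-527) = 145979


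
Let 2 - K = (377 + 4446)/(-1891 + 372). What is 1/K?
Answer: 217/1123 ≈ 0.19323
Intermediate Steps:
K = 1123/217 (K = 2 - (377 + 4446)/(-1891 + 372) = 2 - 4823/(-1519) = 2 - 4823*(-1)/1519 = 2 - 1*(-689/217) = 2 + 689/217 = 1123/217 ≈ 5.1751)
1/K = 1/(1123/217) = 217/1123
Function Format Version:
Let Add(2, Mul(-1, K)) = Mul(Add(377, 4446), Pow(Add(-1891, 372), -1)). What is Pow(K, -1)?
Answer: Rational(217, 1123) ≈ 0.19323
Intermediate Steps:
K = Rational(1123, 217) (K = Add(2, Mul(-1, Mul(Add(377, 4446), Pow(Add(-1891, 372), -1)))) = Add(2, Mul(-1, Mul(4823, Pow(-1519, -1)))) = Add(2, Mul(-1, Mul(4823, Rational(-1, 1519)))) = Add(2, Mul(-1, Rational(-689, 217))) = Add(2, Rational(689, 217)) = Rational(1123, 217) ≈ 5.1751)
Pow(K, -1) = Pow(Rational(1123, 217), -1) = Rational(217, 1123)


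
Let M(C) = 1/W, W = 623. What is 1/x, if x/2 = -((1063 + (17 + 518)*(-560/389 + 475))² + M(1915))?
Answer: -94272983/12204283826489142546 ≈ -7.7246e-12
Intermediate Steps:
M(C) = 1/623
x = -12204283826489142546/94272983 (x = 2*(-((1063 + (17 + 518)*(-560/389 + 475))² + 1/623)) = 2*(-((1063 + 535*(-560*1/389 + 475))² + 1/623)) = 2*(-((1063 + 535*(-560/389 + 475))² + 1/623)) = 2*(-((1063 + 535*(184215/389))² + 1/623)) = 2*(-((1063 + 98555025/389)² + 1/623)) = 2*(-((98968532/389)² + 1/623)) = 2*(-(9794770326235024/151321 + 1/623)) = 2*(-1*6102141913244571273/94272983) = 2*(-6102141913244571273/94272983) = -12204283826489142546/94272983 ≈ -1.2946e+11)
1/x = 1/(-12204283826489142546/94272983) = -94272983/12204283826489142546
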